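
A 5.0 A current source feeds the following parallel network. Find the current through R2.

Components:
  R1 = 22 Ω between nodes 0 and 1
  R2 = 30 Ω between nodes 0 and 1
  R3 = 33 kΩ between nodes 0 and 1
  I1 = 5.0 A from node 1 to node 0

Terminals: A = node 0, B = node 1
All resistors sit directly between nodes 0 and 1, so they are in parallel and share one voltage V; the full source current 5 A splits among them.
1/R_par = 1/22 + 1/30 + 1/33000 = 0.07882 S  =>  R_par = 12.69 Ω
V = I × R_par = 5 × 12.69 = 63.44 V
I_R2 = V/R2 = 63.44/30 = 2.115 A

Final answer: 2.115 A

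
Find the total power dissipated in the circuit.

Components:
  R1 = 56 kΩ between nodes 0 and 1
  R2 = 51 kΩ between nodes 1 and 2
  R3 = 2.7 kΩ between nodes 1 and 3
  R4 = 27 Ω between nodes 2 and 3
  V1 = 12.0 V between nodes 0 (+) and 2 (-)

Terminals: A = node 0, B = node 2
Nodal analysis, taking node 2 as the 0 V reference.
Source V1 fixes V_0 = 12 V.
KCL at each unknown node (sum of currents leaving = 0; resistances in Ω):
  Node 1: (V_1 - 12)/56000 + (V_1 - 0)/51000 + (V_1 - V_3)/2700 = 0
  Node 3: (V_3 - V_1)/2700 + (V_3 - 0)/27 = 0
Collecting terms (coefficients in siemens):
  0.0004078·V_1 - 0.0003704·V_3 = 0.0002143
  0.03741·V_3 - 0.0003704·V_1 = 0
Determinant D = (0.0004078)(0.03741) - (-0.0003704)(-0.0003704) = 0.00001512
V_1 = [(0.0002143)(0.03741) - (-0.0003704)(0)]/D = 0.5302 V
V_3 = [(0.0004078)(0) - (0.0002143)(-0.0003704)]/D = 0.005249 V
Power in each resistor, P = (ΔV)²/R:
  P_R1 = (12 - 0.5302)²/56000 = 0.002349 W
  P_R2 = (0.5302 - 0)²/51000 = 0.000005512 W
  P_R3 = (0.5302 - 0.005249)²/2700 = 0.0001021 W
  P_R4 = (0 - 0.005249)²/27 = 0.000001021 W
P_total = P_R1 + P_R2 + P_R3 + P_R4 = 0.002458 W

Final answer: 0.002458 W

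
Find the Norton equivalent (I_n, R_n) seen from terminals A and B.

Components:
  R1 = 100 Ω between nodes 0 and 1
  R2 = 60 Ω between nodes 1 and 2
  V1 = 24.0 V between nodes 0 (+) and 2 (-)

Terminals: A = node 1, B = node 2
Find the Thévenin equivalent first; then I_n = V_th/R_th and R_n = R_th.
Step 1 — V_th is the open-circuit voltage V_A - V_B (nothing connected across the terminals).
Nodal analysis, taking node 2 as the 0 V reference.
Source V1 fixes V_0 = 24 V.
KCL at each unknown node (sum of currents leaving = 0; resistances in Ω):
  Node 1: (V_1 - 24)/100 + (V_1 - 0)/60 = 0
Collecting terms: 0.02667 × V_1 = 0.24  =>  V_1 = 9 V
V_th = V_1 - V_2 = 9 - 0 = 9 V
Step 2 — R_th: zero the source — replace V1 by a short circuit (node 2 merges into node 0) — and find the resistance seen between A (node 1) and B (node 0).
Reduce the network between node 1 (A) and node 0 (B) by series/parallel combination:
  Rp1 = R1 ‖ R2 (parallel, both between nodes 0 and 1) = 1/(1/100 + 1/60) = 37.5 Ω
R_th = 37.5 Ω
I_n = V_th/R_th = 9/37.5 = 0.24 A, and R_n = R_th = 37.5 Ω

Final answer: I_n = 0.24 A, R_n = 37.5 Ω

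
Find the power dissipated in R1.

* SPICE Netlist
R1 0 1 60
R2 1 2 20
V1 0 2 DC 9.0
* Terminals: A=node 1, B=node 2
Nodal analysis, taking node 2 as the 0 V reference.
Source V1 fixes V_0 = 9 V.
KCL at each unknown node (sum of currents leaving = 0; resistances in Ω):
  Node 1: (V_1 - 9)/60 + (V_1 - 0)/20 = 0
Collecting terms: 0.06667 × V_1 = 0.15  =>  V_1 = 2.25 V
I_R1 = (V_0 - V_1)/R1 = (9 - 2.25)/60 = 0.1125 A
P_R1 = I_R1² × R1 = (0.1125)² × 60 = 0.7594 W

Final answer: 0.7594 W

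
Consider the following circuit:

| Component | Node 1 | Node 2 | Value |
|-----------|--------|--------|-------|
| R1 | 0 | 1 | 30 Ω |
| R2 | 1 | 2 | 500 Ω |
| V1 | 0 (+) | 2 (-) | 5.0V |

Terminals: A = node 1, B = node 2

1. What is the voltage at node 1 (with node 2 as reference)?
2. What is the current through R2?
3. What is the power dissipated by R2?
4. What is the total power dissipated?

Nodal analysis, taking node 2 as the 0 V reference.
Source V1 fixes V_0 = 5 V.
KCL at each unknown node (sum of currents leaving = 0; resistances in Ω):
  Node 1: (V_1 - 5)/30 + (V_1 - 0)/500 = 0
Collecting terms: 0.03533 × V_1 = 0.1667  =>  V_1 = 4.717 V
Part 1:
  Read off the nodal solution: V_1 = 4.717 V
Part 2:
  I_R2 = (V_1 - V_2)/R2 = (4.717 - 0)/500 = 0.009434 A
  Magnitude: I_R2 = 0.009434 A
Part 3:
  I_R2 = (V_1 - V_2)/R2 = (4.717 - 0)/500 = 0.009434 A
  P_R2 = I_R2² × R2 = (0.009434)² × 500 = 0.0445 W
Part 4:
  Power in each resistor, P = (ΔV)²/R:
    P_R1 = (5 - 4.717)²/30 = 0.00267 W
    P_R2 = (4.717 - 0)²/500 = 0.0445 W
  P_total = P_R1 + P_R2 = 0.04717 W

Final answers:
1. V_1 = 4.717 V
2. I_R2 = 0.009434 A
3. P_R2 = 0.0445 W
4. P_total = 0.04717 W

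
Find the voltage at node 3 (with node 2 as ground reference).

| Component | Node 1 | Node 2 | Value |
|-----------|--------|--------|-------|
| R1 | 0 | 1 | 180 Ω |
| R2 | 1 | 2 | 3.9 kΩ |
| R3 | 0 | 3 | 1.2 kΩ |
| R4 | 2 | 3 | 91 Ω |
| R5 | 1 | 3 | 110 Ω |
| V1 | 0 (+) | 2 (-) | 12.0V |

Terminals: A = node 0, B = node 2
Nodal analysis, taking node 2 as the 0 V reference.
Source V1 fixes V_0 = 12 V.
KCL at each unknown node (sum of currents leaving = 0; resistances in Ω):
  Node 1: (V_1 - 12)/180 + (V_1 - 0)/3900 + (V_1 - V_3)/110 = 0
  Node 3: (V_3 - 12)/1200 + (V_3 - 0)/91 + (V_3 - V_1)/110 = 0
Collecting terms (coefficients in siemens):
  0.0149·V_1 - 0.009091·V_3 = 0.06667
  0.02091·V_3 - 0.009091·V_1 = 0.01
Determinant D = (0.0149)(0.02091) - (-0.009091)(-0.009091) = 0.000229
V_1 = [(0.06667)(0.02091) - (-0.009091)(0.01)]/D = 6.485 V
V_3 = [(0.0149)(0.01) - (0.06667)(-0.009091)]/D = 3.297 V
The requested potential is V_3 = 3.297 V.

Final answer: V_3 = 3.297 V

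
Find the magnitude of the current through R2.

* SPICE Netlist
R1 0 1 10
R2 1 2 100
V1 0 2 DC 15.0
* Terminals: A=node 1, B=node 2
Nodal analysis, taking node 2 as the 0 V reference.
Source V1 fixes V_0 = 15 V.
KCL at each unknown node (sum of currents leaving = 0; resistances in Ω):
  Node 1: (V_1 - 15)/10 + (V_1 - 0)/100 = 0
Collecting terms: 0.11 × V_1 = 1.5  =>  V_1 = 13.64 V
I_R2 = (V_1 - V_2)/R2 = (13.64 - 0)/100 = 0.1364 A
|I_R2| = 0.1364 A

Final answer: |I_R2| = 0.1364 A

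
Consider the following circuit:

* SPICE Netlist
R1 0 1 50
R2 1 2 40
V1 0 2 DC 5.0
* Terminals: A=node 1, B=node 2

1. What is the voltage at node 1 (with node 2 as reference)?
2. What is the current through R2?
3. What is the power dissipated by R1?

Nodal analysis, taking node 2 as the 0 V reference.
Source V1 fixes V_0 = 5 V.
KCL at each unknown node (sum of currents leaving = 0; resistances in Ω):
  Node 1: (V_1 - 5)/50 + (V_1 - 0)/40 = 0
Collecting terms: 0.045 × V_1 = 0.1  =>  V_1 = 2.222 V
Part 1:
  Read off the nodal solution: V_1 = 2.222 V
Part 2:
  I_R2 = (V_1 - V_2)/R2 = (2.222 - 0)/40 = 0.05556 A
  Magnitude: I_R2 = 0.05556 A
Part 3:
  I_R1 = (V_0 - V_1)/R1 = (5 - 2.222)/50 = 0.05556 A
  P_R1 = I_R1² × R1 = (0.05556)² × 50 = 0.1543 W

Final answers:
1. V_1 = 2.222 V
2. I_R2 = 0.05556 A
3. P_R1 = 0.1543 W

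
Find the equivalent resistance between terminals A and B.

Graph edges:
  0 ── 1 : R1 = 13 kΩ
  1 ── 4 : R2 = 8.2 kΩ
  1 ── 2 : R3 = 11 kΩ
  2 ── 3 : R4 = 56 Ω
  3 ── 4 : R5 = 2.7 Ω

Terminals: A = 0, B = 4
Reduce the network between node 0 (A) and node 4 (B) by series/parallel combination:
  Rs1 = R3 + R4 (series, joined only at node 2) = 11000 + 56 = 11060 Ω
  Rs2 = R5 + Rs1 (series, joined only at node 3) = 2.7 + 11060 = 11060 Ω
  Rp1 = R2 ‖ Rs2 (parallel, both between nodes 1 and 4) = 1/(1/8200 + 1/11060) = 4709 Ω
  Rs3 = R1 + Rp1 (series, joined only at node 1) = 13000 + 4709 = 17710 Ω
R_eq = 17.71 kΩ

Final answer: 17.71 kΩ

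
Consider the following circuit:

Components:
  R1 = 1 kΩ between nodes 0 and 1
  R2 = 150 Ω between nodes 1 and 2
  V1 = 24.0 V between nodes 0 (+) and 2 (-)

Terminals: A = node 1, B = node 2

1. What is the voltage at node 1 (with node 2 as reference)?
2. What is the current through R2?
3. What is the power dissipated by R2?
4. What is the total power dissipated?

Nodal analysis, taking node 2 as the 0 V reference.
Source V1 fixes V_0 = 24 V.
KCL at each unknown node (sum of currents leaving = 0; resistances in Ω):
  Node 1: (V_1 - 24)/1000 + (V_1 - 0)/150 = 0
Collecting terms: 0.007667 × V_1 = 0.024  =>  V_1 = 3.13 V
Part 1:
  Read off the nodal solution: V_1 = 3.13 V
Part 2:
  I_R2 = (V_1 - V_2)/R2 = (3.13 - 0)/150 = 0.02087 A
  Magnitude: I_R2 = 0.02087 A
Part 3:
  I_R2 = (V_1 - V_2)/R2 = (3.13 - 0)/150 = 0.02087 A
  P_R2 = I_R2² × R2 = (0.02087)² × 150 = 0.06533 W
Part 4:
  Power in each resistor, P = (ΔV)²/R:
    P_R1 = (24 - 3.13)²/1000 = 0.4355 W
    P_R2 = (3.13 - 0)²/150 = 0.06533 W
  P_total = P_R1 + P_R2 = 0.5009 W

Final answers:
1. V_1 = 3.13 V
2. I_R2 = 0.02087 A
3. P_R2 = 0.06533 W
4. P_total = 0.5009 W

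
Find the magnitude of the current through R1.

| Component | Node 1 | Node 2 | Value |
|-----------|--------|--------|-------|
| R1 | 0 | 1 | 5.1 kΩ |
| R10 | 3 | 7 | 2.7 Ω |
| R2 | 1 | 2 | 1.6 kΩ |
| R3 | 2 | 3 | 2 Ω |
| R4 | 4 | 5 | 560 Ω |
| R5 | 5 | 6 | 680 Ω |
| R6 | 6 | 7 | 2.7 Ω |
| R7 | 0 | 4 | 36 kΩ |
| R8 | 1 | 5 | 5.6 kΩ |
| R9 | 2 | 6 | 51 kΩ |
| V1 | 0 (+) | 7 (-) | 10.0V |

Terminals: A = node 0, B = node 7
Nodal analysis, taking node 7 as the 0 V reference.
Source V1 fixes V_0 = 10 V.
KCL at each unknown node (sum of currents leaving = 0; resistances in Ω):
  Node 1: (V_1 - 10)/5100 + (V_1 - V_2)/1600 + (V_1 - V_5)/5600 = 0
  Node 2: (V_2 - V_1)/1600 + (V_2 - V_3)/2 + (V_2 - V_6)/51000 = 0
  Node 3: (V_3 - V_2)/2 + (V_3 - 0)/2.7 = 0
  Node 4: (V_4 - V_5)/560 + (V_4 - 10)/36000 = 0
  Node 5: (V_5 - V_4)/560 + (V_5 - V_6)/680 + (V_5 - V_1)/5600 = 0
  Node 6: (V_6 - V_5)/680 + (V_6 - 0)/2.7 + (V_6 - V_2)/51000 = 0
Collecting terms (coefficients in siemens):
  0.0009996·V_1 - 0.000625·V_2 - 0.0001786·V_5 = 0.001961
  0.5006·V_2 - 0.000625·V_1 - 0.5·V_3 - 0.00001961·V_6 = 0
  0.8704·V_3 - 0.5·V_2 = 0
  0.001813·V_4 - 0.001786·V_5 = 0.0002778
  0.003435·V_5 - 0.0001786·V_1 - 0.001786·V_4 - 0.001471·V_6 = 0
  0.3719·V_6 - 0.00001961·V_2 - 0.001471·V_5 = 0
Solving these 6 simultaneous equations (Gaussian elimination) gives:
  V_1 = 2.033 V, V_2 = 0.005955 V, V_3 = 0.003421 V, V_4 = 0.5284 V
  V_5 = 0.381 V, V_6 = 0.001507 V
I_R1 = (V_0 - V_1)/R1 = (10 - 2.033)/5100 = 0.001562 A
|I_R1| = 0.001562 A

Final answer: |I_R1| = 0.001562 A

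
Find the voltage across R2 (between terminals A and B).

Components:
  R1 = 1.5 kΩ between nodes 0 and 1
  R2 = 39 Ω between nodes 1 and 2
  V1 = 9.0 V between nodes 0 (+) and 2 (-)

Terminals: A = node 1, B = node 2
R1 and R2 are in series across V1 (node 0 → node 1 → node 2), and the output A–B is taken across R2, so this is a voltage divider.
Series current: I = V1/(R1 + R2) = 9/(1500 + 39) = 9/1539 = 0.005848 A
V_R2 = I × R2 = V1 × R2/(R1 + R2) = 9 × 39/1539 = 0.2281 V

Final answer: 0.2281 V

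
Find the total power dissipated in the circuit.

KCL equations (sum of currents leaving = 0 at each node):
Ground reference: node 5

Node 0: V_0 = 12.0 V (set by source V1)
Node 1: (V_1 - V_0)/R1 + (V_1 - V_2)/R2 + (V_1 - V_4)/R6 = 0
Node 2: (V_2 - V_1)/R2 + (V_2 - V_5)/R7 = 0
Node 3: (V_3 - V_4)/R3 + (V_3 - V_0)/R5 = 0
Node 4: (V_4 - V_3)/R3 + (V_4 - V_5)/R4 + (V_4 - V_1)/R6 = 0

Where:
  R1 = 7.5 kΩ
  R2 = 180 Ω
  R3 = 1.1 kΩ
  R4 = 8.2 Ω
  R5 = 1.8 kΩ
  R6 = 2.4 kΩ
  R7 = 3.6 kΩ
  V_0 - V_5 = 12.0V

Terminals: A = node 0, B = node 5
Nodal analysis, taking node 5 as the 0 V reference.
Source V1 fixes V_0 = 12 V.
KCL at each unknown node (sum of currents leaving = 0; resistances in Ω):
  Node 1: (V_1 - 12)/7500 + (V_1 - V_2)/180 + (V_1 - V_4)/2400 = 0
  Node 2: (V_2 - V_1)/180 + (V_2 - 0)/3600 = 0
  Node 3: (V_3 - V_4)/1100 + (V_3 - 12)/1800 = 0
  Node 4: (V_4 - V_3)/1100 + (V_4 - 0)/8.2 + (V_4 - V_1)/2400 = 0
Collecting terms (coefficients in siemens):
  0.006106·V_1 - 0.005556·V_2 - 0.0004167·V_4 = 0.0016
  0.005833·V_2 - 0.005556·V_1 = 0
  0.001465·V_3 - 0.0009091·V_4 = 0.006667
  0.1233·V_4 - 0.0004167·V_1 - 0.0009091·V_3 = 0
Solving these 4 simultaneous equations (Gaussian elimination) gives:
  V_1 = 1.985 V, V_2 = 1.89 V, V_3 = 4.577 V, V_4 = 0.04046 V
Power in each resistor, P = (ΔV)²/R:
  P_R1 = (12 - 1.985)²/7500 = 0.01337 W
  P_R2 = (1.985 - 1.89)²/180 = 0.00004964 W
  P_R3 = (4.577 - 0.04046)²/1100 = 0.01871 W
  P_R4 = (0.04046 - 0)²/8.2 = 0.0001996 W
  P_R5 = (12 - 4.577)²/1800 = 0.03061 W
  P_R6 = (1.985 - 0.04046)²/2400 = 0.001575 W
  P_R7 = (1.89 - 0)²/3600 = 0.0009927 W
P_total = P_R1 + P_R2 + P_R3 + P_R4 + P_R5 + P_R6 + P_R7 = 0.06551 W

Final answer: 0.06551 W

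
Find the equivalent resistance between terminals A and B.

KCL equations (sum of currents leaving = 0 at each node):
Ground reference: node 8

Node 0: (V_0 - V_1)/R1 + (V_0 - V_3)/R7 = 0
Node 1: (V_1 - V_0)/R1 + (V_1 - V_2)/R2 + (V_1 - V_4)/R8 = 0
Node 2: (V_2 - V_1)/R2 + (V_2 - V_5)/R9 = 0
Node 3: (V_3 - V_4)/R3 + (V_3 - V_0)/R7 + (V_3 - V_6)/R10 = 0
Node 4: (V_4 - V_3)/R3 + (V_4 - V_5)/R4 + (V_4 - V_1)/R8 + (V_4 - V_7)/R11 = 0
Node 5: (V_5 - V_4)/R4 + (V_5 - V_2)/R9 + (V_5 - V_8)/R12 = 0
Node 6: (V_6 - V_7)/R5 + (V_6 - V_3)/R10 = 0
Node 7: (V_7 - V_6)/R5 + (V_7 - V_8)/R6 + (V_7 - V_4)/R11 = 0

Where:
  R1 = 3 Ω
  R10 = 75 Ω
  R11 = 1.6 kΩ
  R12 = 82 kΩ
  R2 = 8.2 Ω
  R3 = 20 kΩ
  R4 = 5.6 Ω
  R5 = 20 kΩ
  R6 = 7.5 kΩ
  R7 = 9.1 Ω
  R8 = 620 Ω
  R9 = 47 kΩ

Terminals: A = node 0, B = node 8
The network is not a plain series/parallel combination. Inject a 1 A test current into terminal A (node 0) and return it from terminal B (node 8); then R_eq = V_A / (1 A).
Nodal analysis, taking node 8 as the 0 V reference.
Current source I_test pushes 1 A into node 0 and draws it out of node 8.
KCL at each unknown node (sum of currents leaving = 0; resistances in Ω):
  Node 0: (V_0 - V_1)/3 + (V_0 - V_3)/9.1 - 1 = 0
  Node 1: (V_1 - V_0)/3 + (V_1 - V_2)/8.2 + (V_1 - V_4)/620 = 0
  Node 2: (V_2 - V_1)/8.2 + (V_2 - V_5)/47000 = 0
  Node 3: (V_3 - V_0)/9.1 + (V_3 - V_4)/20000 + (V_3 - V_6)/75 = 0
  Node 4: (V_4 - V_1)/620 + (V_4 - V_3)/20000 + (V_4 - V_5)/5.6 + (V_4 - V_7)/1600 = 0
  Node 5: (V_5 - V_2)/47000 + (V_5 - V_4)/5.6 + (V_5 - 0)/82000 = 0
  Node 6: (V_6 - V_3)/75 + (V_6 - V_7)/20000 = 0
  Node 7: (V_7 - V_4)/1600 + (V_7 - V_6)/20000 + (V_7 - 0)/7500 = 0
Collecting terms (coefficients in siemens):
  0.4432·V_0 - 0.3333·V_1 - 0.1099·V_3 = 1
  0.4569·V_1 - 0.3333·V_0 - 0.122·V_2 - 0.001613·V_4 = 0
  0.122·V_2 - 0.122·V_1 - 0.00002128·V_5 = 0
  0.1233·V_3 - 0.1099·V_0 - 0.00005·V_4 - 0.01333·V_6 = 0
  0.1809·V_4 - 0.001613·V_1 - 0.00005·V_3 - 0.1786·V_5 - 0.000625·V_7 = 0
  0.1786·V_5 - 0.00002128·V_2 - 0.1786·V_4 = 0
  0.01338·V_6 - 0.01333·V_3 - 0.00005·V_7 = 0
  0.0008083·V_7 - 0.000625·V_4 - 0.00005·V_6 = 0
Solving these 8 simultaneous equations (Gaussian elimination) gives:
  V_0 = 8601 V, V_1 = 8599 V, V_2 = 8599 V, V_3 = 8600 V
  V_4 = 8059 V, V_5 = 8059 V, V_6 = 8593 V, V_7 = 6763 V
R_eq = V_0 / 1 A = 8601 Ω = 8.601 kΩ

Final answer: 8.601 kΩ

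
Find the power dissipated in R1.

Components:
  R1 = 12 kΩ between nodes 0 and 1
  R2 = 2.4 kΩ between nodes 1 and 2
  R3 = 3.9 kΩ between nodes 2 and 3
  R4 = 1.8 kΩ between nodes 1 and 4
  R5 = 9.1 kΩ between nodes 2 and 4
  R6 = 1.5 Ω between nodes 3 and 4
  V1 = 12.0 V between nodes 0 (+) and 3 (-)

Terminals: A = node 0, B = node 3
Nodal analysis, taking node 3 as the 0 V reference.
Source V1 fixes V_0 = 12 V.
KCL at each unknown node (sum of currents leaving = 0; resistances in Ω):
  Node 1: (V_1 - 12)/12000 + (V_1 - V_2)/2400 + (V_1 - V_4)/1800 = 0
  Node 2: (V_2 - V_1)/2400 + (V_2 - 0)/3900 + (V_2 - V_4)/9100 = 0
  Node 4: (V_4 - V_1)/1800 + (V_4 - V_2)/9100 + (V_4 - 0)/1.5 = 0
Collecting terms (coefficients in siemens):
  0.001056·V_1 - 0.0004167·V_2 - 0.0005556·V_4 = 0.001
  0.000783·V_2 - 0.0004167·V_1 - 0.0001099·V_4 = 0
  0.6673·V_4 - 0.0005556·V_1 - 0.0001099·V_2 = 0
Solving these 3 simultaneous equations (Gaussian elimination) gives:
  V_1 = 1.2 V, V_2 = 0.6388 V, V_4 = 0.001104 V
I_R1 = (V_0 - V_1)/R1 = (12 - 1.2)/12000 = 0.0009 A
P_R1 = I_R1² × R1 = (0.0009)² × 12000 = 0.00972 W

Final answer: 0.00972 W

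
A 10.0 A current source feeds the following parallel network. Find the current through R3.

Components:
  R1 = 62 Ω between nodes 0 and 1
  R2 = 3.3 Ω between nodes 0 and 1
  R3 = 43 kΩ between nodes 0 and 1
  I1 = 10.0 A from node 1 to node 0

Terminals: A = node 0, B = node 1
All resistors sit directly between nodes 0 and 1, so they are in parallel and share one voltage V; the full source current 10 A splits among them.
1/R_par = 1/62 + 1/3.3 + 1/43000 = 0.3192 S  =>  R_par = 3.133 Ω
V = I × R_par = 10 × 3.133 = 31.33 V
I_R3 = V/R3 = 31.33/43000 = 0.0007286 A

Final answer: 0.0007286 A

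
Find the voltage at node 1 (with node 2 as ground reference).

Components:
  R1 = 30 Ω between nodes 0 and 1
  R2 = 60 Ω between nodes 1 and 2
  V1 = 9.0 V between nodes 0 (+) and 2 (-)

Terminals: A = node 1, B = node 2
Nodal analysis, taking node 2 as the 0 V reference.
Source V1 fixes V_0 = 9 V.
KCL at each unknown node (sum of currents leaving = 0; resistances in Ω):
  Node 1: (V_1 - 9)/30 + (V_1 - 0)/60 = 0
Collecting terms: 0.05 × V_1 = 0.3  =>  V_1 = 6 V
The requested potential is V_1 = 6 V.

Final answer: V_1 = 6 V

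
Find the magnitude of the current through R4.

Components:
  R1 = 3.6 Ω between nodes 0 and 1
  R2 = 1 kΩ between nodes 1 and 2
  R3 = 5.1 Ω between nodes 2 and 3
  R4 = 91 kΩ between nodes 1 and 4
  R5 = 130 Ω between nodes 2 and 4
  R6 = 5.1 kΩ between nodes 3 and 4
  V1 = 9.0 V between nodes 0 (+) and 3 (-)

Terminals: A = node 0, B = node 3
Nodal analysis, taking node 3 as the 0 V reference.
Source V1 fixes V_0 = 9 V.
KCL at each unknown node (sum of currents leaving = 0; resistances in Ω):
  Node 1: (V_1 - 9)/3.6 + (V_1 - V_2)/1000 + (V_1 - V_4)/91000 = 0
  Node 2: (V_2 - V_1)/1000 + (V_2 - 0)/5.1 + (V_2 - V_4)/130 = 0
  Node 4: (V_4 - V_1)/91000 + (V_4 - V_2)/130 + (V_4 - 0)/5100 = 0
Collecting terms (coefficients in siemens):
  0.2788·V_1 - 0.001·V_2 - 0.00001099·V_4 = 2.5
  0.2048·V_2 - 0.001·V_1 - 0.007692·V_4 = 0
  0.007899·V_4 - 0.00001099·V_1 - 0.007692·V_2 = 0
Solving these 3 simultaneous equations (Gaussian elimination) gives:
  V_1 = 8.968 V, V_2 = 0.04594 V, V_4 = 0.05721 V
I_R4 = (V_1 - V_4)/R4 = (8.968 - 0.05721)/91000 = 0.00009792 A
|I_R4| = 0.00009792 A

Final answer: |I_R4| = 9.792e-05 A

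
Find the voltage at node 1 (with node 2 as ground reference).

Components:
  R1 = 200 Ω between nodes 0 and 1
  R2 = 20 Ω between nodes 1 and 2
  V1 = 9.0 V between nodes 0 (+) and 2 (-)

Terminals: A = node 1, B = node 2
Nodal analysis, taking node 2 as the 0 V reference.
Source V1 fixes V_0 = 9 V.
KCL at each unknown node (sum of currents leaving = 0; resistances in Ω):
  Node 1: (V_1 - 9)/200 + (V_1 - 0)/20 = 0
Collecting terms: 0.055 × V_1 = 0.045  =>  V_1 = 0.8182 V
The requested potential is V_1 = 0.8182 V.

Final answer: V_1 = 0.8182 V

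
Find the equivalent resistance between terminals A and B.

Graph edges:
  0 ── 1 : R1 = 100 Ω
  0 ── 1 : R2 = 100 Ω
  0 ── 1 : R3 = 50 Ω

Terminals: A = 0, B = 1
Reduce the network between node 0 (A) and node 1 (B) by series/parallel combination:
  Rp1 = R1 ‖ R2 ‖ R3 (parallel, all between nodes 0 and 1) = 1/(1/100 + 1/100 + 1/50) = 25 Ω
R_eq = 25 Ω

Final answer: 25 Ω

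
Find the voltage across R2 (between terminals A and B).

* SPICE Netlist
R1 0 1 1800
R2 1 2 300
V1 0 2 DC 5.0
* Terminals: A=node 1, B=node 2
R1 and R2 are in series across V1 (node 0 → node 1 → node 2), and the output A–B is taken across R2, so this is a voltage divider.
Series current: I = V1/(R1 + R2) = 5/(1800 + 300) = 5/2100 = 0.002381 A
V_R2 = I × R2 = V1 × R2/(R1 + R2) = 5 × 300/2100 = 0.7143 V

Final answer: 0.7143 V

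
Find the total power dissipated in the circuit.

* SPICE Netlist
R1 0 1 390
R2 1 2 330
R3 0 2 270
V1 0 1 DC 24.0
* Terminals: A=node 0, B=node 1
Nodal analysis, taking node 1 as the 0 V reference.
Source V1 fixes V_0 = 24 V.
KCL at each unknown node (sum of currents leaving = 0; resistances in Ω):
  Node 2: (V_2 - 0)/330 + (V_2 - 24)/270 = 0
Collecting terms: 0.006734 × V_2 = 0.08889  =>  V_2 = 13.2 V
Power in each resistor, P = (ΔV)²/R:
  P_R1 = (24 - 0)²/390 = 1.477 W
  P_R2 = (0 - 13.2)²/330 = 0.528 W
  P_R3 = (24 - 13.2)²/270 = 0.432 W
P_total = P_R1 + P_R2 + P_R3 = 2.437 W

Final answer: 2.437 W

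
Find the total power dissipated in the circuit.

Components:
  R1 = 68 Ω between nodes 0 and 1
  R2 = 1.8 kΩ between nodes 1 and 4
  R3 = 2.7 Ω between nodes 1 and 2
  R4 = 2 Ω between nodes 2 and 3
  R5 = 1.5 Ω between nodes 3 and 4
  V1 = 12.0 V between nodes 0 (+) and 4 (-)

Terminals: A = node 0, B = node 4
Nodal analysis, taking node 4 as the 0 V reference.
Source V1 fixes V_0 = 12 V.
KCL at each unknown node (sum of currents leaving = 0; resistances in Ω):
  Node 1: (V_1 - 12)/68 + (V_1 - 0)/1800 + (V_1 - V_2)/2.7 = 0
  Node 2: (V_2 - V_1)/2.7 + (V_2 - V_3)/2 = 0
  Node 3: (V_3 - V_2)/2 + (V_3 - 0)/1.5 = 0
Collecting terms (coefficients in siemens):
  0.3856·V_1 - 0.3704·V_2 = 0.1765
  0.8704·V_2 - 0.3704·V_1 - 0.5·V_3 = 0
  1.167·V_3 - 0.5·V_2 = 0
Solving these 3 simultaneous equations (Gaussian elimination) gives:
  V_1 = 0.9995 V, V_2 = 0.5643 V, V_3 = 0.2418 V
Power in each resistor, P = (ΔV)²/R:
  P_R1 = (12 - 0.9995)²/68 = 1.78 W
  P_R2 = (0.9995 - 0)²/1800 = 0.000555 W
  P_R3 = (0.9995 - 0.5643)²/2.7 = 0.07017 W
  P_R4 = (0.5643 - 0.2418)²/2 = 0.05198 W
  P_R5 = (0.2418 - 0)²/1.5 = 0.03899 W
P_total = P_R1 + P_R2 + P_R3 + P_R4 + P_R5 = 1.941 W

Final answer: 1.941 W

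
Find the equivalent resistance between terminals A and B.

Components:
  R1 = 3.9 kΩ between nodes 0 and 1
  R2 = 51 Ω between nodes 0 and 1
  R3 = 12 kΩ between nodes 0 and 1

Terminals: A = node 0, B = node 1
Reduce the network between node 0 (A) and node 1 (B) by series/parallel combination:
  Rp1 = R1 ‖ R2 ‖ R3 (parallel, all between nodes 0 and 1) = 1/(1/3900 + 1/51 + 1/12000) = 50.13 Ω
R_eq = 50.13 Ω

Final answer: 50.13 Ω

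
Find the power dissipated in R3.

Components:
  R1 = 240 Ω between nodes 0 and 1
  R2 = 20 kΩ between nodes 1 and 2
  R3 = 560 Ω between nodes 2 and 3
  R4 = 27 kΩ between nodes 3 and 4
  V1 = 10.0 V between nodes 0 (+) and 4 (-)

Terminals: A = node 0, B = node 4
Nodal analysis, taking node 4 as the 0 V reference.
Source V1 fixes V_0 = 10 V.
KCL at each unknown node (sum of currents leaving = 0; resistances in Ω):
  Node 1: (V_1 - 10)/240 + (V_1 - V_2)/20000 = 0
  Node 2: (V_2 - V_1)/20000 + (V_2 - V_3)/560 = 0
  Node 3: (V_3 - V_2)/560 + (V_3 - 0)/27000 = 0
Collecting terms (coefficients in siemens):
  0.004217·V_1 - 0.00005·V_2 = 0.04167
  0.001836·V_2 - 0.00005·V_1 - 0.001786·V_3 = 0
  0.001823·V_3 - 0.001786·V_2 = 0
Solving these 3 simultaneous equations (Gaussian elimination) gives:
  V_1 = 9.95 V, V_2 = 5.766 V, V_3 = 5.649 V
I_R3 = (V_2 - V_3)/R3 = (5.766 - 5.649)/560 = 0.0002092 A
P_R3 = I_R3² × R3 = (0.0002092)² × 560 = 0.00002451 W

Final answer: 2.451e-05 W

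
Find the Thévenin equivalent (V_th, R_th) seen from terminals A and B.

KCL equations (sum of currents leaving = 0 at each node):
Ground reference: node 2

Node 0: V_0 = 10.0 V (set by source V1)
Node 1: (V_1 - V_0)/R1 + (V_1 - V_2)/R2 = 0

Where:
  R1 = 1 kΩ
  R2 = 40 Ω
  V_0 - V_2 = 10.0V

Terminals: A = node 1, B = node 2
Step 1 — V_th is the open-circuit voltage V_A - V_B (nothing connected across the terminals).
Nodal analysis, taking node 2 as the 0 V reference.
Source V1 fixes V_0 = 10 V.
KCL at each unknown node (sum of currents leaving = 0; resistances in Ω):
  Node 1: (V_1 - 10)/1000 + (V_1 - 0)/40 = 0
Collecting terms: 0.026 × V_1 = 0.01  =>  V_1 = 0.3846 V
V_th = V_1 - V_2 = 0.3846 - 0 = 0.3846 V
Step 2 — R_th: zero the source — replace V1 by a short circuit (node 2 merges into node 0) — and find the resistance seen between A (node 1) and B (node 0).
Reduce the network between node 1 (A) and node 0 (B) by series/parallel combination:
  Rp1 = R1 ‖ R2 (parallel, both between nodes 0 and 1) = 1/(1/1000 + 1/40) = 38.46 Ω
R_th = 38.46 Ω

Final answer: V_th = 0.3846 V, R_th = 38.46 Ω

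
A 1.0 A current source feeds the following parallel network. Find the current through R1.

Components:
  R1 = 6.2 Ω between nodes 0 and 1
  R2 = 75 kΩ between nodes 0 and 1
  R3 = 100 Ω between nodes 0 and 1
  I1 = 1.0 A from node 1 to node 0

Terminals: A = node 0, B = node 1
All resistors sit directly between nodes 0 and 1, so they are in parallel and share one voltage V; the full source current 1 A splits among them.
1/R_par = 1/6.2 + 1/75000 + 1/100 = 0.1713 S  =>  R_par = 5.838 Ω
V = I × R_par = 1 × 5.838 = 5.838 V
I_R1 = V/R1 = 5.838/6.2 = 0.9415 A

Final answer: 0.9415 A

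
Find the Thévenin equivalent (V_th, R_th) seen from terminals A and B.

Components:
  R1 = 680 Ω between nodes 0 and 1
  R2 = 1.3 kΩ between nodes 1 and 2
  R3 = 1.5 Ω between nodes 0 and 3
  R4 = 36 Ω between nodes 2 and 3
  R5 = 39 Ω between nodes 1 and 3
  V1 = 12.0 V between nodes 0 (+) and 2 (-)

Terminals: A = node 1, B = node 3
Step 1 — V_th is the open-circuit voltage V_A - V_B (nothing connected across the terminals).
Nodal analysis, taking node 2 as the 0 V reference.
Source V1 fixes V_0 = 12 V.
KCL at each unknown node (sum of currents leaving = 0; resistances in Ω):
  Node 1: (V_1 - 12)/680 + (V_1 - 0)/1300 + (V_1 - V_3)/39 = 0
  Node 3: (V_3 - 12)/1.5 + (V_3 - 0)/36 + (V_3 - V_1)/39 = 0
Collecting terms (coefficients in siemens):
  0.02788·V_1 - 0.02564·V_3 = 0.01765
  0.7201·V_3 - 0.02564·V_1 = 8
Determinant D = (0.02788)(0.7201) - (-0.02564)(-0.02564) = 0.01942
V_1 = [(0.01765)(0.7201) - (-0.02564)(8)]/D = 11.22 V
V_3 = [(0.02788)(8) - (0.01765)(-0.02564)]/D = 11.51 V
V_th = V_1 - V_3 = 11.22 - 11.51 = -0.2917 V
Step 2 — R_th: zero the source — replace V1 by a short circuit (node 2 merges into node 0) — and find the resistance seen between A (node 1) and B (node 3).
Reduce the network between node 1 (A) and node 3 (B) by series/parallel combination:
  Rp1 = R1 ‖ R2 (parallel, both between nodes 0 and 1) = 1/(1/680 + 1/1300) = 446.5 Ω
  Rp2 = R3 ‖ R4 (parallel, both between nodes 0 and 3) = 1/(1/1.5 + 1/36) = 1.44 Ω
  Rs1 = Rp1 + Rp2 (series, joined only at node 0) = 446.5 + 1.44 = 447.9 Ω
  Rp3 = R5 ‖ Rs1 (parallel, both between nodes 1 and 3) = 1/(1/39 + 1/447.9) = 35.88 Ω
R_th = 35.88 Ω

Final answer: V_th = -0.2917 V, R_th = 35.88 Ω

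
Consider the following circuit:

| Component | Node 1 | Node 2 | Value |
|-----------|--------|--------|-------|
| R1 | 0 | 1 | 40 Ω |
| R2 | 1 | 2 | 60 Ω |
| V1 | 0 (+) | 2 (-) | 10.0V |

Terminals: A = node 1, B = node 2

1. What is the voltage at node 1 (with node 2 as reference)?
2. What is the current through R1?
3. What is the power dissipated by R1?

Nodal analysis, taking node 2 as the 0 V reference.
Source V1 fixes V_0 = 10 V.
KCL at each unknown node (sum of currents leaving = 0; resistances in Ω):
  Node 1: (V_1 - 10)/40 + (V_1 - 0)/60 = 0
Collecting terms: 0.04167 × V_1 = 0.25  =>  V_1 = 6 V
Part 1:
  Read off the nodal solution: V_1 = 6 V
Part 2:
  I_R1 = (V_0 - V_1)/R1 = (10 - 6)/40 = 0.1 A
  Magnitude: I_R1 = 0.1 A
Part 3:
  I_R1 = (V_0 - V_1)/R1 = (10 - 6)/40 = 0.1 A
  P_R1 = I_R1² × R1 = (0.1)² × 40 = 0.4 W

Final answers:
1. V_1 = 6 V
2. I_R1 = 0.1 A
3. P_R1 = 0.4 W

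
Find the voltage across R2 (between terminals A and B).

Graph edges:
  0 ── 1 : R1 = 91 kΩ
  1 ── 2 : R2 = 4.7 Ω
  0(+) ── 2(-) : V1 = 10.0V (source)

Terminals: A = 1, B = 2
R1 and R2 are in series across V1 (node 0 → node 1 → node 2), and the output A–B is taken across R2, so this is a voltage divider.
Series current: I = V1/(R1 + R2) = 10/(91000 + 4.7) = 10/91000 = 0.0001099 A
V_R2 = I × R2 = V1 × R2/(R1 + R2) = 10 × 4.7/91000 = 0.0005165 V

Final answer: 0.0005165 V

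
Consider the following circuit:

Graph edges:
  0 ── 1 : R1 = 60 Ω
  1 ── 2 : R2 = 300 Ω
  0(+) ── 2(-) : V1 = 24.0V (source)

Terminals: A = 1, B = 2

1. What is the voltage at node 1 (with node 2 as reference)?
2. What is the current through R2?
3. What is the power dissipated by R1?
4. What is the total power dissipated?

Nodal analysis, taking node 2 as the 0 V reference.
Source V1 fixes V_0 = 24 V.
KCL at each unknown node (sum of currents leaving = 0; resistances in Ω):
  Node 1: (V_1 - 24)/60 + (V_1 - 0)/300 = 0
Collecting terms: 0.02 × V_1 = 0.4  =>  V_1 = 20 V
Part 1:
  Read off the nodal solution: V_1 = 20 V
Part 2:
  I_R2 = (V_1 - V_2)/R2 = (20 - 0)/300 = 0.06667 A
  Magnitude: I_R2 = 0.06667 A
Part 3:
  I_R1 = (V_0 - V_1)/R1 = (24 - 20)/60 = 0.06667 A
  P_R1 = I_R1² × R1 = (0.06667)² × 60 = 0.2667 W
Part 4:
  Power in each resistor, P = (ΔV)²/R:
    P_R1 = (24 - 20)²/60 = 0.2667 W
    P_R2 = (20 - 0)²/300 = 1.333 W
  P_total = P_R1 + P_R2 = 1.6 W

Final answers:
1. V_1 = 20 V
2. I_R2 = 0.06667 A
3. P_R1 = 0.2667 W
4. P_total = 1.6 W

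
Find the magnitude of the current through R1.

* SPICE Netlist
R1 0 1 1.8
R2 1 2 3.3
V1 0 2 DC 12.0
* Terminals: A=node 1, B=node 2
Nodal analysis, taking node 2 as the 0 V reference.
Source V1 fixes V_0 = 12 V.
KCL at each unknown node (sum of currents leaving = 0; resistances in Ω):
  Node 1: (V_1 - 12)/1.8 + (V_1 - 0)/3.3 = 0
Collecting terms: 0.8586 × V_1 = 6.667  =>  V_1 = 7.765 V
I_R1 = (V_0 - V_1)/R1 = (12 - 7.765)/1.8 = 2.353 A
|I_R1| = 2.353 A

Final answer: |I_R1| = 2.353 A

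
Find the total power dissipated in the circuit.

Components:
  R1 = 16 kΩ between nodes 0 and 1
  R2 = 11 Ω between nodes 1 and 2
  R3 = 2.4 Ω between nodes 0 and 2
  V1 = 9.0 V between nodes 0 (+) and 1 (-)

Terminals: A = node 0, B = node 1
Nodal analysis, taking node 1 as the 0 V reference.
Source V1 fixes V_0 = 9 V.
KCL at each unknown node (sum of currents leaving = 0; resistances in Ω):
  Node 2: (V_2 - 0)/11 + (V_2 - 9)/2.4 = 0
Collecting terms: 0.5076 × V_2 = 3.75  =>  V_2 = 7.388 V
Power in each resistor, P = (ΔV)²/R:
  P_R1 = (9 - 0)²/16000 = 0.005063 W
  P_R2 = (0 - 7.388)²/11 = 4.962 W
  P_R3 = (9 - 7.388)²/2.4 = 1.083 W
P_total = P_R1 + P_R2 + P_R3 = 6.05 W

Final answer: 6.05 W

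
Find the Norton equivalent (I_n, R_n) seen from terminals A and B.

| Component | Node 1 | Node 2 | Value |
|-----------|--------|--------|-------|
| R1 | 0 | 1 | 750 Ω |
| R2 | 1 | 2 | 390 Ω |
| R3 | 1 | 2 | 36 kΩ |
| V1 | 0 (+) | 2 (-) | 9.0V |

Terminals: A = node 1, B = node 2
Find the Thévenin equivalent first; then I_n = V_th/R_th and R_n = R_th.
Step 1 — V_th is the open-circuit voltage V_A - V_B (nothing connected across the terminals).
Nodal analysis, taking node 2 as the 0 V reference.
Source V1 fixes V_0 = 9 V.
KCL at each unknown node (sum of currents leaving = 0; resistances in Ω):
  Node 1: (V_1 - 9)/750 + (V_1 - 0)/390 + (V_1 - 0)/36000 = 0
Collecting terms: 0.003925 × V_1 = 0.012  =>  V_1 = 3.057 V
V_th = V_1 - V_2 = 3.057 - 0 = 3.057 V
Step 2 — R_th: zero the source — replace V1 by a short circuit (node 2 merges into node 0) — and find the resistance seen between A (node 1) and B (node 0).
Reduce the network between node 1 (A) and node 0 (B) by series/parallel combination:
  Rp1 = R1 ‖ R2 ‖ R3 (parallel, all between nodes 0 and 1) = 1/(1/750 + 1/390 + 1/36000) = 254.8 Ω
R_th = 254.8 Ω
I_n = V_th/R_th = 3.057/254.8 = 0.012 A, and R_n = R_th = 254.8 Ω

Final answer: I_n = 0.012 A, R_n = 254.8 Ω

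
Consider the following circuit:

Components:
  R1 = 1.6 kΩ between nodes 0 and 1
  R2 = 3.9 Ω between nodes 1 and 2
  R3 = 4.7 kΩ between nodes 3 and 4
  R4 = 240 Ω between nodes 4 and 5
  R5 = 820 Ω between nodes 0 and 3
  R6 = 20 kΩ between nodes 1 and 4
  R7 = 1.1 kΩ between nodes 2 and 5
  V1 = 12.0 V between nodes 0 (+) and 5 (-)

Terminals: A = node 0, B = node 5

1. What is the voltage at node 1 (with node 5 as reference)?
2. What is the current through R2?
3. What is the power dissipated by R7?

Nodal analysis, taking node 5 as the 0 V reference.
Source V1 fixes V_0 = 12 V.
KCL at each unknown node (sum of currents leaving = 0; resistances in Ω):
  Node 1: (V_1 - 12)/1600 + (V_1 - V_2)/3.9 + (V_1 - V_4)/20000 = 0
  Node 2: (V_2 - V_1)/3.9 + (V_2 - 0)/1100 = 0
  Node 3: (V_3 - V_4)/4700 + (V_3 - 12)/820 = 0
  Node 4: (V_4 - V_3)/4700 + (V_4 - 0)/240 + (V_4 - V_1)/20000 = 0
Collecting terms (coefficients in siemens):
  0.2571·V_1 - 0.2564·V_2 - 0.00005·V_4 = 0.0075
  0.2573·V_2 - 0.2564·V_1 = 0
  0.001432·V_3 - 0.0002128·V_4 = 0.01463
  0.004429·V_4 - 0.00005·V_1 - 0.0002128·V_3 = 0
Solving these 4 simultaneous equations (Gaussian elimination) gives:
  V_1 = 4.762 V, V_2 = 4.745 V, V_3 = 10.3 V, V_4 = 0.5485 V
Part 1:
  Read off the nodal solution: V_1 = 4.762 V
Part 2:
  I_R2 = (V_1 - V_2)/R2 = (4.762 - 4.745)/3.9 = 0.004313 A
  Magnitude: I_R2 = 0.004313 A
Part 3:
  I_R7 = (V_2 - V_5)/R7 = (4.745 - 0)/1100 = 0.004313 A
  P_R7 = I_R7² × R7 = (0.004313)² × 1100 = 0.02047 W

Final answers:
1. V_1 = 4.762 V
2. I_R2 = 0.004313 A
3. P_R7 = 0.02047 W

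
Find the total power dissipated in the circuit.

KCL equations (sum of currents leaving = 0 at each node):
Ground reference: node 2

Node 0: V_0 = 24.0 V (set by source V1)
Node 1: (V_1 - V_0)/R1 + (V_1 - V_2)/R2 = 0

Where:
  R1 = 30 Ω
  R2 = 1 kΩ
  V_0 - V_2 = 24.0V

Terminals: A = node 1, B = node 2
Nodal analysis, taking node 2 as the 0 V reference.
Source V1 fixes V_0 = 24 V.
KCL at each unknown node (sum of currents leaving = 0; resistances in Ω):
  Node 1: (V_1 - 24)/30 + (V_1 - 0)/1000 = 0
Collecting terms: 0.03433 × V_1 = 0.8  =>  V_1 = 23.3 V
Power in each resistor, P = (ΔV)²/R:
  P_R1 = (24 - 23.3)²/30 = 0.01629 W
  P_R2 = (23.3 - 0)²/1000 = 0.5429 W
P_total = P_R1 + P_R2 = 0.5592 W

Final answer: 0.5592 W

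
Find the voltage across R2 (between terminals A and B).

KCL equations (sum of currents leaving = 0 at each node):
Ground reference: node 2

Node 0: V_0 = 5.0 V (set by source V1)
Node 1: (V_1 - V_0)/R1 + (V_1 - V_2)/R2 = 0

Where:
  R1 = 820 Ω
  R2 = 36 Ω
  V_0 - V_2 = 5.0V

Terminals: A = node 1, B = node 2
R1 and R2 are in series across V1 (node 0 → node 1 → node 2), and the output A–B is taken across R2, so this is a voltage divider.
Series current: I = V1/(R1 + R2) = 5/(820 + 36) = 5/856 = 0.005841 A
V_R2 = I × R2 = V1 × R2/(R1 + R2) = 5 × 36/856 = 0.2103 V

Final answer: 0.2103 V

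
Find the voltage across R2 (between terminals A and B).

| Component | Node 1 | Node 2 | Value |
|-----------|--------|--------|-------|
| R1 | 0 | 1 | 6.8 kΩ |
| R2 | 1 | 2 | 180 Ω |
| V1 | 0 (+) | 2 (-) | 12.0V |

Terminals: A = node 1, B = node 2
R1 and R2 are in series across V1 (node 0 → node 1 → node 2), and the output A–B is taken across R2, so this is a voltage divider.
Series current: I = V1/(R1 + R2) = 12/(6800 + 180) = 12/6980 = 0.001719 A
V_R2 = I × R2 = V1 × R2/(R1 + R2) = 12 × 180/6980 = 0.3095 V

Final answer: 0.3095 V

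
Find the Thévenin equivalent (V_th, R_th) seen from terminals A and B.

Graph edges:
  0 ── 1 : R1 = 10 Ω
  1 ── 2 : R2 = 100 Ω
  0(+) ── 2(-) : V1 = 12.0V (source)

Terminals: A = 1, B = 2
Step 1 — V_th is the open-circuit voltage V_A - V_B (nothing connected across the terminals).
Nodal analysis, taking node 2 as the 0 V reference.
Source V1 fixes V_0 = 12 V.
KCL at each unknown node (sum of currents leaving = 0; resistances in Ω):
  Node 1: (V_1 - 12)/10 + (V_1 - 0)/100 = 0
Collecting terms: 0.11 × V_1 = 1.2  =>  V_1 = 10.91 V
V_th = V_1 - V_2 = 10.91 - 0 = 10.91 V
Step 2 — R_th: zero the source — replace V1 by a short circuit (node 2 merges into node 0) — and find the resistance seen between A (node 1) and B (node 0).
Reduce the network between node 1 (A) and node 0 (B) by series/parallel combination:
  Rp1 = R1 ‖ R2 (parallel, both between nodes 0 and 1) = 1/(1/10 + 1/100) = 9.091 Ω
R_th = 9.091 Ω

Final answer: V_th = 10.91 V, R_th = 9.091 Ω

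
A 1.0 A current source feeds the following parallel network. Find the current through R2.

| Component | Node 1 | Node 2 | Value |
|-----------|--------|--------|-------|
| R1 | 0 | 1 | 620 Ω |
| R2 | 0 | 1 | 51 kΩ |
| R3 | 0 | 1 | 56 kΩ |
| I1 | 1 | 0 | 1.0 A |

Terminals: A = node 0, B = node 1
All resistors sit directly between nodes 0 and 1, so they are in parallel and share one voltage V; the full source current 1 A splits among them.
1/R_par = 1/620 + 1/51000 + 1/56000 = 0.00165 S  =>  R_par = 605.9 Ω
V = I × R_par = 1 × 605.9 = 605.9 V
I_R2 = V/R2 = 605.9/51000 = 0.01188 A

Final answer: 0.01188 A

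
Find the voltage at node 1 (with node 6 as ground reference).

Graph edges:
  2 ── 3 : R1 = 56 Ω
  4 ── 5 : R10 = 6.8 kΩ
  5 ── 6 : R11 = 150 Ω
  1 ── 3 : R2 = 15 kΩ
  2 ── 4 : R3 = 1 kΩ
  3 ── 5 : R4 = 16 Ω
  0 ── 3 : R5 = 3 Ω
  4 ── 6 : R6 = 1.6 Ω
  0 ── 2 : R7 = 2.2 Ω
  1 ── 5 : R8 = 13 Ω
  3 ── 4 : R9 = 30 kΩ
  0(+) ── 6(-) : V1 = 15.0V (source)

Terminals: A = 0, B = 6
Nodal analysis, taking node 6 as the 0 V reference.
Source V1 fixes V_0 = 15 V.
KCL at each unknown node (sum of currents leaving = 0; resistances in Ω):
  Node 1: (V_1 - V_3)/15000 + (V_1 - V_5)/13 = 0
  Node 2: (V_2 - V_3)/56 + (V_2 - V_4)/1000 + (V_2 - 15)/2.2 = 0
  Node 3: (V_3 - V_2)/56 + (V_3 - V_1)/15000 + (V_3 - V_5)/16 + (V_3 - 15)/3 + (V_3 - V_4)/30000 = 0
  Node 4: (V_4 - V_2)/1000 + (V_4 - 0)/1.6 + (V_4 - V_3)/30000 + (V_4 - V_5)/6800 = 0
  Node 5: (V_5 - V_3)/16 + (V_5 - V_1)/13 + (V_5 - V_4)/6800 + (V_5 - 0)/150 = 0
Collecting terms (coefficients in siemens):
  0.07699·V_1 - 0.00006667·V_3 - 0.07692·V_5 = 0
  0.4734·V_2 - 0.01786·V_3 - 0.001·V_4 = 6.818
  0.4138·V_3 - 0.00006667·V_1 - 0.01786·V_2 - 0.00003333·V_4 - 0.0625·V_5 = 5
  0.6262·V_4 - 0.001·V_2 - 0.00003333·V_3 - 0.0001471·V_5 = 0
  0.1462·V_5 - 0.07692·V_1 - 0.0625·V_3 - 0.0001471·V_4 = 0
Solving these 5 simultaneous equations (Gaussian elimination) gives:
  V_1 = 13.29 V, V_2 = 14.96 V, V_3 = 14.74 V, V_4 = 0.02779 V
  V_5 = 13.29 V
The requested potential is V_1 = 13.29 V.

Final answer: V_1 = 13.29 V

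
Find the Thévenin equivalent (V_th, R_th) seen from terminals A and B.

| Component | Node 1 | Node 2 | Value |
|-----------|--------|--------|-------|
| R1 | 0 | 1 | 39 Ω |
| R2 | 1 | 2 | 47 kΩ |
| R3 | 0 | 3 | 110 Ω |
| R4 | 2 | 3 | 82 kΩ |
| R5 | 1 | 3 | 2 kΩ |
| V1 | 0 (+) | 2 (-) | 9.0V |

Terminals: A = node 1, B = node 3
Step 1 — V_th is the open-circuit voltage V_A - V_B (nothing connected across the terminals).
Nodal analysis, taking node 2 as the 0 V reference.
Source V1 fixes V_0 = 9 V.
KCL at each unknown node (sum of currents leaving = 0; resistances in Ω):
  Node 1: (V_1 - 9)/39 + (V_1 - 0)/47000 + (V_1 - V_3)/2000 = 0
  Node 3: (V_3 - 9)/110 + (V_3 - 0)/82000 + (V_3 - V_1)/2000 = 0
Collecting terms (coefficients in siemens):
  0.02616·V_1 - 0.0005·V_3 = 0.2308
  0.009603·V_3 - 0.0005·V_1 = 0.08182
Determinant D = (0.02616)(0.009603) - (-0.0005)(-0.0005) = 0.000251
V_1 = [(0.2308)(0.009603) - (-0.0005)(0.08182)]/D = 8.992 V
V_3 = [(0.02616)(0.08182) - (0.2308)(-0.0005)]/D = 8.988 V
V_th = V_1 - V_3 = 8.992 - 8.988 = 0.004277 V
Step 2 — R_th: zero the source — replace V1 by a short circuit (node 2 merges into node 0) — and find the resistance seen between A (node 1) and B (node 3).
Reduce the network between node 1 (A) and node 3 (B) by series/parallel combination:
  Rp1 = R1 ‖ R2 (parallel, both between nodes 0 and 1) = 1/(1/39 + 1/47000) = 38.97 Ω
  Rp2 = R3 ‖ R4 (parallel, both between nodes 0 and 3) = 1/(1/110 + 1/82000) = 109.9 Ω
  Rs1 = Rp1 + Rp2 (series, joined only at node 0) = 38.97 + 109.9 = 148.8 Ω
  Rp3 = R5 ‖ Rs1 (parallel, both between nodes 1 and 3) = 1/(1/2000 + 1/148.8) = 138.5 Ω
R_th = 138.5 Ω

Final answer: V_th = 0.004277 V, R_th = 138.5 Ω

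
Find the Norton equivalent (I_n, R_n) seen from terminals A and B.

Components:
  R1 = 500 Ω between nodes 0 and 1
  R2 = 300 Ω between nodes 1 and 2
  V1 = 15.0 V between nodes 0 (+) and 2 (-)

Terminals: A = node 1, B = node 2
Find the Thévenin equivalent first; then I_n = V_th/R_th and R_n = R_th.
Step 1 — V_th is the open-circuit voltage V_A - V_B (nothing connected across the terminals).
Nodal analysis, taking node 2 as the 0 V reference.
Source V1 fixes V_0 = 15 V.
KCL at each unknown node (sum of currents leaving = 0; resistances in Ω):
  Node 1: (V_1 - 15)/500 + (V_1 - 0)/300 = 0
Collecting terms: 0.005333 × V_1 = 0.03  =>  V_1 = 5.625 V
V_th = V_1 - V_2 = 5.625 - 0 = 5.625 V
Step 2 — R_th: zero the source — replace V1 by a short circuit (node 2 merges into node 0) — and find the resistance seen between A (node 1) and B (node 0).
Reduce the network between node 1 (A) and node 0 (B) by series/parallel combination:
  Rp1 = R1 ‖ R2 (parallel, both between nodes 0 and 1) = 1/(1/500 + 1/300) = 187.5 Ω
R_th = 187.5 Ω
I_n = V_th/R_th = 5.625/187.5 = 0.03 A, and R_n = R_th = 187.5 Ω

Final answer: I_n = 0.03 A, R_n = 187.5 Ω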